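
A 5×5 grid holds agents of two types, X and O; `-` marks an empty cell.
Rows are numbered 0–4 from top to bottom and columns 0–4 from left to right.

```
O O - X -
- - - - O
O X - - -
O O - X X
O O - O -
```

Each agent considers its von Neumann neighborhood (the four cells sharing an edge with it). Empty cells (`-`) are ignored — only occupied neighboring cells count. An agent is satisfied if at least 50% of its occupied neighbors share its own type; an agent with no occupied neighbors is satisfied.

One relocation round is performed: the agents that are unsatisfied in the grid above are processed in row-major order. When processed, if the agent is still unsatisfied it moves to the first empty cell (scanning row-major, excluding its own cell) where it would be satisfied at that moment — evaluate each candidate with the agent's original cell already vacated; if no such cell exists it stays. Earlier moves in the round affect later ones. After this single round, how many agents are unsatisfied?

Initially unsatisfied (in order): (2,1), (4,3).
  (2,1) → (0,2).
  (4,3) → (0,4).
Resulting grid:
O O X X O
- - - - O
O - - - -
O O - X X
O O - - -
All satisfied now.

0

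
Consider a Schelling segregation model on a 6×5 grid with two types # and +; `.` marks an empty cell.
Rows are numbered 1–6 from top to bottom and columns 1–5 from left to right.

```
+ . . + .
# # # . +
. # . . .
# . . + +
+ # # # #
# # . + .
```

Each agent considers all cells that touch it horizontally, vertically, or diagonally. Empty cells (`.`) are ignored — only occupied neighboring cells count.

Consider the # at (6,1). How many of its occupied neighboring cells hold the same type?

2

Occupied neighbors of (6,1): (5,1)=+, (5,2)=#, (6,2)=#.
Same type (#): 2 of 3.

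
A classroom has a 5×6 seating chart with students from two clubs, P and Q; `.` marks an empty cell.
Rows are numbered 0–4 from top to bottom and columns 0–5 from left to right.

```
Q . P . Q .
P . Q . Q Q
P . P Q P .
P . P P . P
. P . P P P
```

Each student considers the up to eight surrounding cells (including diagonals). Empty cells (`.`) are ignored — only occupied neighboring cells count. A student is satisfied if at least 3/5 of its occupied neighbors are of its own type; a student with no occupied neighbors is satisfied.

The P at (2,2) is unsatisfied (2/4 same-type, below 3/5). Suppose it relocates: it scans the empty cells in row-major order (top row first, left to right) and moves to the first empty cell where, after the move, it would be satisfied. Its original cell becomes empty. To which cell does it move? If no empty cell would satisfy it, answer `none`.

(1,1)

Vacating (2,2). Empty cells in order:
  (0,1): 2/4 same-type → still unsatisfied.
  (0,3): 1/4 same-type → still unsatisfied.
  (0,5): 0/3 same-type → still unsatisfied.
  (1,1): 3/5 same-type → satisfied — stop here.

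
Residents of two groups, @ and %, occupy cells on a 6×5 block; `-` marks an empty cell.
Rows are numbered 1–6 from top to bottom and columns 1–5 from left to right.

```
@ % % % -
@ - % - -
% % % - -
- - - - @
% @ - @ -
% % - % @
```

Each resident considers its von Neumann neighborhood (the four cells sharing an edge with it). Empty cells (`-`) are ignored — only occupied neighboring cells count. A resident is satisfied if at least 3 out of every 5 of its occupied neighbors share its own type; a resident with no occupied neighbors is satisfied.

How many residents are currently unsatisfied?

Row 1: (1,1)@ 1/2 unhappy · (1,2)% 1/2 unhappy · (1,3)% 3/3 ok · (1,4)% 1/1 ok
Row 2: (2,1)@ 1/2 unhappy · (2,3)% 2/2 ok
Row 3: (3,1)% 1/2 unhappy · (3,2)% 2/2 ok · (3,3)% 2/2 ok
Row 4: (4,5)@ 0/0 ok
Row 5: (5,1)% 1/2 unhappy · (5,2)@ 0/2 unhappy · (5,4)@ 0/1 unhappy
Row 6: (6,1)% 2/2 ok · (6,2)% 1/2 unhappy · (6,4)% 0/2 unhappy · (6,5)@ 0/1 unhappy
Unsatisfied: (1,1), (1,2), (2,1), (3,1), (5,1), (5,2), (5,4), (6,2), (6,4), (6,5) — 10 in total.

10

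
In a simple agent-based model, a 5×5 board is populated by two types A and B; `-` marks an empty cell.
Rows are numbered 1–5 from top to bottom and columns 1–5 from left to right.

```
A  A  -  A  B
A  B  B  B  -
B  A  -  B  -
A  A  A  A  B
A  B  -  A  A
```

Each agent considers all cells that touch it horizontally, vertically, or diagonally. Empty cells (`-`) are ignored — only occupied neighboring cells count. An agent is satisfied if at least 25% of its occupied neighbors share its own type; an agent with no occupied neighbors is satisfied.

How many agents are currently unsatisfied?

3

(1,1)A 2/3 satisfied
(1,2)A 2/4 satisfied
(1,4)A 0/3 not
(1,5)B 1/2 satisfied
(2,1)A 3/5 satisfied
(2,2)B 2/6 satisfied
(2,3)B 3/6 satisfied
(2,4)B 3/4 satisfied
(3,1)B 1/5 not
(3,2)A 4/7 satisfied
(3,4)B 3/5 satisfied
(4,1)A 3/5 satisfied
(4,2)A 4/6 satisfied
(4,3)A 4/6 satisfied
(4,4)A 3/5 satisfied
(4,5)B 1/4 satisfied
(5,1)A 2/3 satisfied
(5,2)B 0/4 not
(5,4)A 3/4 satisfied
(5,5)A 2/3 satisfied
Unsatisfied: (1,4), (3,1), (5,2) — 3 in total.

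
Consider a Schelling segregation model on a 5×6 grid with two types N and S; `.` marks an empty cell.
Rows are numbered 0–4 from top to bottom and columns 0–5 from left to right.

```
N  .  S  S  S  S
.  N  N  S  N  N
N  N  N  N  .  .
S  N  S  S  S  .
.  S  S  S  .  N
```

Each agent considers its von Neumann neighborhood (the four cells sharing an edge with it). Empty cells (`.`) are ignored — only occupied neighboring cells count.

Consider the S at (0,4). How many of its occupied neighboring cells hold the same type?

2

Occupied neighbors of (0,4): (1,4)=N, (0,3)=S, (0,5)=S.
Same type (S): 2 of 3.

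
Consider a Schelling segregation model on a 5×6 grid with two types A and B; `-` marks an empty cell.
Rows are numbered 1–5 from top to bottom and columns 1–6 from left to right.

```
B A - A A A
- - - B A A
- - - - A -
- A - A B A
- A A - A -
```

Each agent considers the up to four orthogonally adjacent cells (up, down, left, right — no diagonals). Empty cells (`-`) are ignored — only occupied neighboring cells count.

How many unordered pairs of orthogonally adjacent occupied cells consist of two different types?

Scan each occupied cell's neighbors to the right and below so each pair is counted once.
From row 1: 2 unlike of 6 pairs (running 2/6).
From row 2: 1 unlike of 3 pairs (running 3/9).
From row 3: 1 unlike of 1 pairs (running 4/10).
From row 4: 3 unlike of 4 pairs (running 7/14).
From row 5: 0 unlike of 1 pairs (running 7/15).
Total adjacent occupied pairs: 15; unlike-type pairs: 7.

7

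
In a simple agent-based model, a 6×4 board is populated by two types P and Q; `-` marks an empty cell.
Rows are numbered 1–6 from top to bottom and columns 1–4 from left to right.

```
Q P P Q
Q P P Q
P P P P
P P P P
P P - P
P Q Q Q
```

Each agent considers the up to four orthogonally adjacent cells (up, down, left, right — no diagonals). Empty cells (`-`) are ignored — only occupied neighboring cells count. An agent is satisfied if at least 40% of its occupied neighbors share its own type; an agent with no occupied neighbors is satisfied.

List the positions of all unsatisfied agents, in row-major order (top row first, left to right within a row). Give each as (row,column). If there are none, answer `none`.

(2,1), (2,4), (6,2)

Row 1: (1,1)Q 1/2 ok · (1,2)P 2/3 ok · (1,3)P 2/3 ok · (1,4)Q 1/2 ok
Row 2: (2,1)Q 1/3 unhappy · (2,2)P 3/4 ok · (2,3)P 3/4 ok · (2,4)Q 1/3 unhappy
Row 3: (3,1)P 2/3 ok · (3,2)P 4/4 ok · (3,3)P 4/4 ok · (3,4)P 2/3 ok
Row 4: (4,1)P 3/3 ok · (4,2)P 4/4 ok · (4,3)P 3/3 ok · (4,4)P 3/3 ok
Row 5: (5,1)P 3/3 ok · (5,2)P 2/3 ok · (5,4)P 1/2 ok
Row 6: (6,1)P 1/2 ok · (6,2)Q 1/3 unhappy · (6,3)Q 2/2 ok · (6,4)Q 1/2 ok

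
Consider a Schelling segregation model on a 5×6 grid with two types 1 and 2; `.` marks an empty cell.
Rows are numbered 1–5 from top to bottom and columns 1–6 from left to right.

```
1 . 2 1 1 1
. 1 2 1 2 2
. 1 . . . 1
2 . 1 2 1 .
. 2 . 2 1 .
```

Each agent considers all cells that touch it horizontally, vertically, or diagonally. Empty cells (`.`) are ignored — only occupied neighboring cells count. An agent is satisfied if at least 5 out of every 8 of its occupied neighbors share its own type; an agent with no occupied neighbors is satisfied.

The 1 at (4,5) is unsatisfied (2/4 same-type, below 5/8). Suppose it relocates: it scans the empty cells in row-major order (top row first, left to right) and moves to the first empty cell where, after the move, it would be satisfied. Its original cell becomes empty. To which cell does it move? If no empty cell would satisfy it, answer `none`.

Vacating (4,5). Empty cells in order:
  (1,2): 2/4 same-type → still unsatisfied.
  (2,1): 3/3 same-type → satisfied — stop here.

(2,1)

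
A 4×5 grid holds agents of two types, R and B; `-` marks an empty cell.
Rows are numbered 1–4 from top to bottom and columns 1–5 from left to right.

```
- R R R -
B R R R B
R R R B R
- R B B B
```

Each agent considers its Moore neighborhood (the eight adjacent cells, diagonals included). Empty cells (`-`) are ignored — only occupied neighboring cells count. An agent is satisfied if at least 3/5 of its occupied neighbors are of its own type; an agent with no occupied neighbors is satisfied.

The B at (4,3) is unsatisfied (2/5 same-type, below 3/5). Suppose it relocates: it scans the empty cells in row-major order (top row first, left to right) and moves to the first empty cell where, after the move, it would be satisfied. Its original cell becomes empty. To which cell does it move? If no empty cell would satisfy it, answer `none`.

none

Vacating (4,3). Empty cells in order:
  (1,1): 1/3 same-type → still unsatisfied.
  (1,5): 1/3 same-type → still unsatisfied.
  (4,1): 0/3 same-type → still unsatisfied.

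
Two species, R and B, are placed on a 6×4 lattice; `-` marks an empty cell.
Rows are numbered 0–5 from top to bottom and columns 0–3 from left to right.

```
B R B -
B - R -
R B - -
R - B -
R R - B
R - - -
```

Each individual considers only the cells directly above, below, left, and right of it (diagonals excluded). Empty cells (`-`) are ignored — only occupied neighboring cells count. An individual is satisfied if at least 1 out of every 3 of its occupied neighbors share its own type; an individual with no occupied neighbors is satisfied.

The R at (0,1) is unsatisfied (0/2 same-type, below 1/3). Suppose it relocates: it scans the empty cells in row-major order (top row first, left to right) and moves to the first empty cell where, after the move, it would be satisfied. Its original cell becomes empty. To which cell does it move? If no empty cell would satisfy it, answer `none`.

Vacating (0,1). Empty cells in order:
  (0,3): 0/1 same-type → still unsatisfied.
  (1,1): 1/3 same-type → satisfied — stop here.

(1,1)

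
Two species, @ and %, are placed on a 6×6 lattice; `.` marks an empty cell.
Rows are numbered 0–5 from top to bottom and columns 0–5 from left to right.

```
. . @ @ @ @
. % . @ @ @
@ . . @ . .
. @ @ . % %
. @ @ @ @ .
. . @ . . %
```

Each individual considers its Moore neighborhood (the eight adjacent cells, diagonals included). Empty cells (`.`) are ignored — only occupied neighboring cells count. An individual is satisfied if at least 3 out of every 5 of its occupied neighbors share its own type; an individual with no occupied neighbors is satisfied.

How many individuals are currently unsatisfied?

6

(0,2)@ 2/3 satisfied
(0,3)@ 4/4 satisfied
(0,4)@ 5/5 satisfied
(0,5)@ 3/3 satisfied
(1,1)% 0/2 not
(1,3)@ 5/5 satisfied
(1,4)@ 6/6 satisfied
(1,5)@ 3/3 satisfied
(2,0)@ 1/2 not
(2,3)@ 3/4 satisfied
(3,1)@ 4/4 satisfied
(3,2)@ 5/5 satisfied
(3,4)% 1/4 not
(3,5)% 1/2 not
(4,1)@ 4/4 satisfied
(4,2)@ 5/5 satisfied
(4,3)@ 4/5 satisfied
(4,4)@ 1/4 not
(5,2)@ 3/3 satisfied
(5,5)% 0/1 not
Unsatisfied: (1,1), (2,0), (3,4), (3,5), (4,4), (5,5) — 6 in total.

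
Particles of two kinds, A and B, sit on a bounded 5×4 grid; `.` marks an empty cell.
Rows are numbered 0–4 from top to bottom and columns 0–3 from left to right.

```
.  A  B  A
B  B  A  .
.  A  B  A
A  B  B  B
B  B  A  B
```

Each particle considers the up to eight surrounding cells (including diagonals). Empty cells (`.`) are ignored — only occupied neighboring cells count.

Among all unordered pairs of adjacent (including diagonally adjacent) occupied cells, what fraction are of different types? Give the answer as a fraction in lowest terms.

23/42

Scan each occupied cell's neighbors to the right and below (and the two forward diagonals) so each pair is counted once.
Row 0: A(0,1)–B(0,2)≠ A(0,1)–B(1,1)≠ A(0,1)–A(1,2)= A(0,1)–B(1,0)≠ B(0,2)–A(0,3)≠ B(0,2)–A(1,2)≠ B(0,2)–B(1,1)= A(0,3)–A(1,2)=  → 5/8 unlike.
Row 1: B(1,0)–B(1,1)= B(1,0)–A(2,1)≠ B(1,1)–A(1,2)≠ B(1,1)–A(2,1)≠ B(1,1)–B(2,2)= A(1,2)–B(2,2)≠ A(1,2)–A(2,3)= A(1,2)–A(2,1)=  → 4/8 unlike.
Row 2: A(2,1)–B(2,2)≠ A(2,1)–B(3,1)≠ A(2,1)–B(3,2)≠ A(2,1)–A(3,0)= B(2,2)–A(2,3)≠ B(2,2)–B(3,2)= B(2,2)–B(3,3)= B(2,2)–B(3,1)= A(2,3)–B(3,3)≠ A(2,3)–B(3,2)≠  → 6/10 unlike.
Row 3: A(3,0)–B(3,1)≠ A(3,0)–B(4,0)≠ A(3,0)–B(4,1)≠ B(3,1)–B(3,2)= B(3,1)–B(4,1)= B(3,1)–A(4,2)≠ B(3,1)–B(4,0)= B(3,2)–B(3,3)= B(3,2)–A(4,2)≠ B(3,2)–B(4,3)= B(3,2)–B(4,1)= B(3,3)–B(4,3)= B(3,3)–A(4,2)≠  → 6/13 unlike.
Row 4: B(4,0)–B(4,1)= B(4,1)–A(4,2)≠ A(4,2)–B(4,3)≠  → 2/3 unlike.
Total adjacent occupied pairs: 42; unlike-type pairs: 23.
23/42 is already in lowest terms.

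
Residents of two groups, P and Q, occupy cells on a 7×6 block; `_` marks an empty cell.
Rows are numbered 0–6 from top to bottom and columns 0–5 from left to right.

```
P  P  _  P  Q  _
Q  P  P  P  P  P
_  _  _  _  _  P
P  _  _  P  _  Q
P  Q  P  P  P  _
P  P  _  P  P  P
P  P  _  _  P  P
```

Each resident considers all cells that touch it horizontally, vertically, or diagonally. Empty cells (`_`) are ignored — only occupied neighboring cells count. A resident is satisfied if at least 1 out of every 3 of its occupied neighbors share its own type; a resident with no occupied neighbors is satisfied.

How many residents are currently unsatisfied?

(0,0)P 2/3 ok
(0,1)P 3/4 ok
(0,3)P 3/4 ok
(0,4)Q 0/4 unhappy
(1,0)Q 0/3 unhappy
(1,1)P 3/4 ok
(1,2)P 4/4 ok
(1,3)P 3/4 ok
(1,4)P 4/5 ok
(1,5)P 2/3 ok
(2,5)P 2/3 ok
(3,0)P 1/2 ok
(3,3)P 3/3 ok
(3,5)Q 0/2 unhappy
(4,0)P 3/4 ok
(4,1)Q 0/5 unhappy
(4,2)P 4/5 ok
(4,3)P 5/5 ok
(4,4)P 5/6 ok
(5,0)P 4/5 ok
(5,1)P 5/6 ok
(5,3)P 5/5 ok
(5,4)P 6/6 ok
(5,5)P 4/4 ok
(6,0)P 3/3 ok
(6,1)P 3/3 ok
(6,4)P 4/4 ok
(6,5)P 3/3 ok
Unsatisfied: (0,4), (1,0), (3,5), (4,1) — 4 in total.

4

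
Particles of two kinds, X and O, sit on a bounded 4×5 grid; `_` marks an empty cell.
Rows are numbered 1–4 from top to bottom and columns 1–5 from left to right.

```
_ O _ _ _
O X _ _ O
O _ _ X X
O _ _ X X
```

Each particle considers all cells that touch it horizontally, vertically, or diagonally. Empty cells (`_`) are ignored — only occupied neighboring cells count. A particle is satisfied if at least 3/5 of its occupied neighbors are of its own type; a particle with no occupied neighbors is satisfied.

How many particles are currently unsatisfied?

3

(1,2)O 1/2 not
(2,1)O 2/3 satisfied
(2,2)X 0/3 not
(2,5)O 0/2 not
(3,1)O 2/3 satisfied
(3,4)X 3/4 satisfied
(3,5)X 3/4 satisfied
(4,1)O 1/1 satisfied
(4,4)X 3/3 satisfied
(4,5)X 3/3 satisfied
Unsatisfied: (1,2), (2,2), (2,5) — 3 in total.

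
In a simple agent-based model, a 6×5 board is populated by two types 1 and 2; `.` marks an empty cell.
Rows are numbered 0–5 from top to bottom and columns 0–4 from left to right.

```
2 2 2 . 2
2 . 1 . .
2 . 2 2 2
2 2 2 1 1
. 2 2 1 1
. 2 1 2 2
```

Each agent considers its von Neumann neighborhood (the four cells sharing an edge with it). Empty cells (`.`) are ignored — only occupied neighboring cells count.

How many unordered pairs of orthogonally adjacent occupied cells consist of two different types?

11

Scan each occupied cell's neighbors to the right and below so each pair is counted once.
Row 0: 2(0,0)–2(0,1)= 2(0,0)–2(1,0)= 2(0,1)–2(0,2)= 2(0,2)–1(1,2)≠  → 1/4 unlike.
Row 1: 2(1,0)–2(2,0)= 1(1,2)–2(2,2)≠  → 1/2 unlike.
Row 2: 2(2,0)–2(3,0)= 2(2,2)–2(2,3)= 2(2,2)–2(3,2)= 2(2,3)–2(2,4)= 2(2,3)–1(3,3)≠ 2(2,4)–1(3,4)≠  → 2/6 unlike.
Row 3: 2(3,0)–2(3,1)= 2(3,1)–2(3,2)= 2(3,1)–2(4,1)= 2(3,2)–1(3,3)≠ 2(3,2)–2(4,2)= 1(3,3)–1(3,4)= 1(3,3)–1(4,3)= 1(3,4)–1(4,4)=  → 1/8 unlike.
Row 4: 2(4,1)–2(4,2)= 2(4,1)–2(5,1)= 2(4,2)–1(4,3)≠ 2(4,2)–1(5,2)≠ 1(4,3)–1(4,4)= 1(4,3)–2(5,3)≠ 1(4,4)–2(5,4)≠  → 4/7 unlike.
Row 5: 2(5,1)–1(5,2)≠ 1(5,2)–2(5,3)≠ 2(5,3)–2(5,4)=  → 2/3 unlike.
Total adjacent occupied pairs: 30; unlike-type pairs: 11.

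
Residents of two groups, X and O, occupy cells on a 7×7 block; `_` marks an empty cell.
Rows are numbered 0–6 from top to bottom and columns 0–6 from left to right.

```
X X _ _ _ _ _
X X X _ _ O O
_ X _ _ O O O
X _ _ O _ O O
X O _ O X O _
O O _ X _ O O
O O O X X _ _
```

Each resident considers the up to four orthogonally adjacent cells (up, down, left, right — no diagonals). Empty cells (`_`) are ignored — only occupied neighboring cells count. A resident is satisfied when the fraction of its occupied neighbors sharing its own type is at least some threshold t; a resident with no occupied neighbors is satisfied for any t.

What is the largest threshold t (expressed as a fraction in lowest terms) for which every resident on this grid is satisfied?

0/1

Row 0: (0,0)X 2/2 · (0,1)X 2/2
Row 1: (1,0)X 2/2 · (1,1)X 4/4 · (1,2)X 1/1 · (1,5)O 2/2 · (1,6)O 2/2
Row 2: (2,1)X 1/1 · (2,4)O 1/1 · (2,5)O 4/4 · (2,6)O 3/3
Row 3: (3,0)X 1/1 · (3,3)O 1/1 · (3,5)O 3/3 · (3,6)O 2/2
Row 4: (4,0)X 1/3 · (4,1)O 1/2 · (4,3)O 1/3 · (4,4)X 0/2 · (4,5)O 2/3
Row 5: (5,0)O 2/3 · (5,1)O 3/3 · (5,3)X 1/2 · (5,5)O 2/2 · (5,6)O 1/1
Row 6: (6,0)O 2/2 · (6,1)O 3/3 · (6,2)O 1/2 · (6,3)X 2/3 · (6,4)X 1/1
The smallest same-type fraction is 0/2 at (4,4), which reduces to 0/1. Any threshold above that leaves this resident unsatisfied.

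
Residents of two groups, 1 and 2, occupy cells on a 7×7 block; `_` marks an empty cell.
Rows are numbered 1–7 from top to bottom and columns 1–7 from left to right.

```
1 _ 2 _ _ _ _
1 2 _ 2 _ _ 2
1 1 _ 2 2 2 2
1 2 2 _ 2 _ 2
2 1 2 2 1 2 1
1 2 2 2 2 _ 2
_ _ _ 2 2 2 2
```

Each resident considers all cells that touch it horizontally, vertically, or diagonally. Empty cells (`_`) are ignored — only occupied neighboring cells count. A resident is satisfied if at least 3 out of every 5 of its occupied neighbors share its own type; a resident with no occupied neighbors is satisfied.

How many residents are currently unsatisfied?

(1,1)1 1/2 ✗
(1,3)2 2/2 ✓
(2,1)1 3/4 ✓
(2,2)2 1/5 ✗
(2,4)2 3/3 ✓
(2,7)2 2/2 ✓
(3,1)1 3/5 ✓
(3,2)1 3/6 ✗
(3,4)2 4/4 ✓
(3,5)2 4/4 ✓
(3,6)2 5/5 ✓
(3,7)2 3/3 ✓
(4,1)1 3/5 ✓
(4,2)2 3/7 ✗
(4,3)2 4/6 ✓
(4,5)2 5/6 ✓
(4,7)2 3/4 ✓
(5,1)2 2/5 ✗
(5,2)1 2/8 ✗
(5,3)2 6/7 ✓
(5,4)2 6/7 ✓
(5,5)1 0/5 ✗
(5,6)2 4/6 ✓
(5,7)1 0/3 ✗
(6,1)1 1/3 ✗
(6,2)2 3/5 ✓
(6,3)2 5/6 ✓
(6,4)2 6/7 ✓
(6,5)2 6/7 ✓
(6,7)2 3/4 ✓
(7,4)2 4/4 ✓
(7,5)2 4/4 ✓
(7,6)2 4/4 ✓
(7,7)2 2/2 ✓
Unsatisfied: (1,1), (2,2), (3,2), (4,2), (5,1), (5,2), (5,5), (5,7), (6,1) — 9 in total.

9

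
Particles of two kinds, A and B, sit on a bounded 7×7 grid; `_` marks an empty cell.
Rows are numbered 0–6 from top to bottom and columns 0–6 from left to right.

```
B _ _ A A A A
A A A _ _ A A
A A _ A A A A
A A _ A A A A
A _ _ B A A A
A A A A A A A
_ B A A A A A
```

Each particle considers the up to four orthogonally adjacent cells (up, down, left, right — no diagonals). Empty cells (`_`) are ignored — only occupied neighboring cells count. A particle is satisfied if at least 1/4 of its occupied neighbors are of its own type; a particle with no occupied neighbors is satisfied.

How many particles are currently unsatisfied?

3

Row 0: (0,0)B 0/1 not · (0,3)A 1/1 satisfied · (0,4)A 2/2 satisfied · (0,5)A 3/3 satisfied · (0,6)A 2/2 satisfied
Row 1: (1,0)A 2/3 satisfied · (1,1)A 3/3 satisfied · (1,2)A 1/1 satisfied · (1,5)A 3/3 satisfied · (1,6)A 3/3 satisfied
Row 2: (2,0)A 3/3 satisfied · (2,1)A 3/3 satisfied · (2,3)A 2/2 satisfied · (2,4)A 3/3 satisfied · (2,5)A 4/4 satisfied · (2,6)A 3/3 satisfied
Row 3: (3,0)A 3/3 satisfied · (3,1)A 2/2 satisfied · (3,3)A 2/3 satisfied · (3,4)A 4/4 satisfied · (3,5)A 4/4 satisfied · (3,6)A 3/3 satisfied
Row 4: (4,0)A 2/2 satisfied · (4,3)B 0/3 not · (4,4)A 3/4 satisfied · (4,5)A 4/4 satisfied · (4,6)A 3/3 satisfied
Row 5: (5,0)A 2/2 satisfied · (5,1)A 2/3 satisfied · (5,2)A 3/3 satisfied · (5,3)A 3/4 satisfied · (5,4)A 4/4 satisfied · (5,5)A 4/4 satisfied · (5,6)A 3/3 satisfied
Row 6: (6,1)B 0/2 not · (6,2)A 2/3 satisfied · (6,3)A 3/3 satisfied · (6,4)A 3/3 satisfied · (6,5)A 3/3 satisfied · (6,6)A 2/2 satisfied
Unsatisfied: (0,0), (4,3), (6,1) — 3 in total.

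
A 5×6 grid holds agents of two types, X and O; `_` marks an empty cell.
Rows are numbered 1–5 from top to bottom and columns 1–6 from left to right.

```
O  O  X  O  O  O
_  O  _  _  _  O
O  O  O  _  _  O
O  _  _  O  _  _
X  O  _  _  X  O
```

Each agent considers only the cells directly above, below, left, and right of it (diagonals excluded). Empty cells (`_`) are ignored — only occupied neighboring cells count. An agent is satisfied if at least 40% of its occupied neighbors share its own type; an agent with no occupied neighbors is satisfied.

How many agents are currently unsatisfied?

(1,1)O 1/1 ✓
(1,2)O 2/3 ✓
(1,3)X 0/2 ✗
(1,4)O 1/2 ✓
(1,5)O 2/2 ✓
(1,6)O 2/2 ✓
(2,2)O 2/2 ✓
(2,6)O 2/2 ✓
(3,1)O 2/2 ✓
(3,2)O 3/3 ✓
(3,3)O 1/1 ✓
(3,6)O 1/1 ✓
(4,1)O 1/2 ✓
(4,4)O 0/0 ✓
(5,1)X 0/2 ✗
(5,2)O 0/1 ✗
(5,5)X 0/1 ✗
(5,6)O 0/1 ✗
Unsatisfied: (1,3), (5,1), (5,2), (5,5), (5,6) — 5 in total.

5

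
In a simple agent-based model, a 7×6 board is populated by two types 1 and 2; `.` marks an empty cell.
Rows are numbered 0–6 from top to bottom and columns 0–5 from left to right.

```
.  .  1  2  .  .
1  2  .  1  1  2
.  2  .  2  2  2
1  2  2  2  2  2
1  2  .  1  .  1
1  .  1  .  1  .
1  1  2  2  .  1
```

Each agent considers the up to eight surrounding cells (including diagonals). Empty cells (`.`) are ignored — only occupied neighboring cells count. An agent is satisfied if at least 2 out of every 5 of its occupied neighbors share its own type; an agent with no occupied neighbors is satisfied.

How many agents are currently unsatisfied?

Row 0: (0,2)1 1/3 not · (0,3)2 0/3 not
Row 1: (1,0)1 0/2 not · (1,1)2 1/3 not · (1,3)1 2/5 satisfied · (1,4)1 1/6 not · (1,5)2 2/3 satisfied
Row 2: (2,1)2 3/5 satisfied · (2,3)2 4/6 satisfied · (2,4)2 6/8 satisfied · (2,5)2 4/5 satisfied
Row 3: (3,0)1 1/4 not · (3,1)2 3/5 satisfied · (3,2)2 5/6 satisfied · (3,3)2 4/5 satisfied · (3,4)2 5/7 satisfied · (3,5)2 3/4 satisfied
Row 4: (4,0)1 2/4 satisfied · (4,1)2 2/6 not · (4,3)1 2/5 satisfied · (4,5)1 1/3 not
Row 5: (5,0)1 3/4 satisfied · (5,2)1 2/5 satisfied · (5,4)1 3/4 satisfied
Row 6: (6,0)1 2/2 satisfied · (6,1)1 3/4 satisfied · (6,2)2 1/3 not · (6,3)2 1/3 not · (6,5)1 1/1 satisfied
Unsatisfied: (0,2), (0,3), (1,0), (1,1), (1,4), (3,0), (4,1), (4,5), (6,2), (6,3) — 10 in total.

10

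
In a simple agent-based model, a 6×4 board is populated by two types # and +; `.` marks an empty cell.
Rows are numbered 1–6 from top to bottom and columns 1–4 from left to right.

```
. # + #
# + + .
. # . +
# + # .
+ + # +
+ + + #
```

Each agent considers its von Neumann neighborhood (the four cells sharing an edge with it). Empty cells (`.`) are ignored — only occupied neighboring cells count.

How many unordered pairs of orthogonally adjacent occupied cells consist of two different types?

Scan each occupied cell's neighbors to the right and below so each pair is counted once.
From row 1: 3 unlike of 4 pairs (running 3/4).
From row 2: 2 unlike of 3 pairs (running 5/7).
From row 3: 1 unlike of 1 pairs (running 6/8).
From row 4: 3 unlike of 5 pairs (running 9/13).
From row 5: 4 unlike of 7 pairs (running 13/20).
From row 6: 1 unlike of 3 pairs (running 14/23).
Total adjacent occupied pairs: 23; unlike-type pairs: 14.

14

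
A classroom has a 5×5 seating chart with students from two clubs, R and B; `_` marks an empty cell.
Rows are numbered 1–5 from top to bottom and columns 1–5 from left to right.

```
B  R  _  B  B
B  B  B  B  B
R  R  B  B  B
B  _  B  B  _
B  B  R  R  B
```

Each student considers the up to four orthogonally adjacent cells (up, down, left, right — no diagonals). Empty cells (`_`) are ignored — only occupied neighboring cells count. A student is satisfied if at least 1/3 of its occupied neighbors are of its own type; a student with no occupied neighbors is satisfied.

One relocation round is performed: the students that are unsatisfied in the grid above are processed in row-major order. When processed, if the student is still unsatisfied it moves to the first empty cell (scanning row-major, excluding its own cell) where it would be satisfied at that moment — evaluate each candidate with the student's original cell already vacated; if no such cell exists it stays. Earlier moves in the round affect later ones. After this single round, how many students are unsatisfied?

1

Initially unsatisfied (in order): (1,2), (5,5).
  (1,2): no empty cell satisfies it; stays.
  (5,5) → (1,3).
Resulting grid:
B R B B B
B B B B B
R R B B B
B _ B B _
B B R R _
Unsatisfied now: (1,2).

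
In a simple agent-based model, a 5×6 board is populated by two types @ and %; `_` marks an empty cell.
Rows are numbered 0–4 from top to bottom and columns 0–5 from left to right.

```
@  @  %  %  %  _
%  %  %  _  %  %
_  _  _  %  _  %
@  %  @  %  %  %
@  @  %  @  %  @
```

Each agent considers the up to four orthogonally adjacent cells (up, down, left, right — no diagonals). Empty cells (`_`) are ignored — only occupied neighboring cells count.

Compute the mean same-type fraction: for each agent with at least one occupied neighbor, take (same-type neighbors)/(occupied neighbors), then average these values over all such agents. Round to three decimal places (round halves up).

Row 0: (0,0)@ 1/2 · (0,1)@ 1/3 · (0,2)% 2/3 · (0,3)% 2/2 · (0,4)% 2/2
Row 1: (1,0)% 1/2 · (1,1)% 2/3 · (1,2)% 2/2 · (1,4)% 2/2 · (1,5)% 2/2
Row 2: (2,3)% 1/1 · (2,5)% 2/2
Row 3: (3,0)@ 1/2 · (3,1)% 0/3 · (3,2)@ 0/3 · (3,3)% 2/4 · (3,4)% 3/3 · (3,5)% 2/3
Row 4: (4,0)@ 2/2 · (4,1)@ 1/3 · (4,2)% 0/3 · (4,3)@ 0/3 · (4,4)% 1/3 · (4,5)@ 0/2
Sum over 24 agents: 1/2 + 1/3 + 2/3 + 2/2 + 2/2 + 1/2 + 2/3 + 2/2 + 2/2 + 2/2 + 1/1 + 2/2 + 1/2 + 0/3 + 0/3 + 2/4 + 3/3 + 2/3 + 2/2 + 1/3 + 0/3 + 0/3 + 1/3 + 0/2 = 14; mean = 14 ÷ 24 = 7/12 = 0.583333… → 0.583.

0.583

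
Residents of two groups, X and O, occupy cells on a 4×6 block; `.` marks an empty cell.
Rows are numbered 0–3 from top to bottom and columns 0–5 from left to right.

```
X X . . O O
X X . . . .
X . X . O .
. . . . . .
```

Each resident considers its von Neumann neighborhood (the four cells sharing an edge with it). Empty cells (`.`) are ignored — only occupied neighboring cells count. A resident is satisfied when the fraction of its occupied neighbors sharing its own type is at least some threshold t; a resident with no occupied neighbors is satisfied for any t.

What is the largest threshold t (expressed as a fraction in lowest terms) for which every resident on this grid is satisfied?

1/1

(0,0)X 2/2
(0,1)X 2/2
(0,4)O 1/1
(0,5)O 1/1
(1,0)X 3/3
(1,1)X 2/2
(2,0)X 1/1
(2,2)X — no occupied neighbors
(2,4)O — no occupied neighbors
The smallest same-type fraction is 2/2 at (0,0), which reduces to 1/1. Any threshold above that leaves this resident unsatisfied.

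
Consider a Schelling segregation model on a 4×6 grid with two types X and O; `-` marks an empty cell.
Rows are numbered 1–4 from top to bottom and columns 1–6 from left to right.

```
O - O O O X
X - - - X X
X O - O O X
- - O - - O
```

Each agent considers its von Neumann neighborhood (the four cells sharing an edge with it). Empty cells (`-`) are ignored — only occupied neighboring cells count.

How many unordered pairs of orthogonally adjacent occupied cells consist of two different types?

7

Scan each occupied cell's neighbors to the right and below so each pair is counted once.
Row 1: O(1,1)–X(2,1)≠ O(1,3)–O(1,4)= O(1,4)–O(1,5)= O(1,5)–X(1,6)≠ O(1,5)–X(2,5)≠ X(1,6)–X(2,6)=  → 3/6 unlike.
Row 2: X(2,1)–X(3,1)= X(2,5)–X(2,6)= X(2,5)–O(3,5)≠ X(2,6)–X(3,6)=  → 1/4 unlike.
Row 3: X(3,1)–O(3,2)≠ O(3,4)–O(3,5)= O(3,5)–X(3,6)≠ X(3,6)–O(4,6)≠  → 3/4 unlike.
Total adjacent occupied pairs: 14; unlike-type pairs: 7.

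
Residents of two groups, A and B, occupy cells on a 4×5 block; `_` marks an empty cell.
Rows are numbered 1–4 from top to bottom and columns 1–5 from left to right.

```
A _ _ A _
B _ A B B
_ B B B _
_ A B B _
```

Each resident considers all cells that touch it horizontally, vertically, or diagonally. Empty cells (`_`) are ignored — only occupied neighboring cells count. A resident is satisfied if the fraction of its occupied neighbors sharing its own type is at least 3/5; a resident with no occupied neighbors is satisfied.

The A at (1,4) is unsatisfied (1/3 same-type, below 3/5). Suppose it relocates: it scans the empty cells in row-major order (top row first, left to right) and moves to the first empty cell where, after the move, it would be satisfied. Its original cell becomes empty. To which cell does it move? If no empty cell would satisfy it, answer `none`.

(1,2)

Vacating (1,4). Empty cells in order:
  (1,2): 2/3 same-type → satisfied — stop here.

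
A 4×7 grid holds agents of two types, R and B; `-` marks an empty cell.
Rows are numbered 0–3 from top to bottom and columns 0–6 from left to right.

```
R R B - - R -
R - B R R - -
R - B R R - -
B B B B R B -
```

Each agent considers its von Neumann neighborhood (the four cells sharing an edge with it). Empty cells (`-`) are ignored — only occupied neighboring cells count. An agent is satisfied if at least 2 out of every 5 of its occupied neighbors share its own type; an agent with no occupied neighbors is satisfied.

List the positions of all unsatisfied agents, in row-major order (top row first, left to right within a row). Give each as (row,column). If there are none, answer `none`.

(0,0)R 2/2 satisfied
(0,1)R 1/2 satisfied
(0,2)B 1/2 satisfied
(0,5)R 0/0 satisfied
(1,0)R 2/2 satisfied
(1,2)B 2/3 satisfied
(1,3)R 2/3 satisfied
(1,4)R 2/2 satisfied
(2,0)R 1/2 satisfied
(2,2)B 2/3 satisfied
(2,3)R 2/4 satisfied
(2,4)R 3/3 satisfied
(3,0)B 1/2 satisfied
(3,1)B 2/2 satisfied
(3,2)B 3/3 satisfied
(3,3)B 1/3 not
(3,4)R 1/3 not
(3,5)B 0/1 not

(3,3), (3,4), (3,5)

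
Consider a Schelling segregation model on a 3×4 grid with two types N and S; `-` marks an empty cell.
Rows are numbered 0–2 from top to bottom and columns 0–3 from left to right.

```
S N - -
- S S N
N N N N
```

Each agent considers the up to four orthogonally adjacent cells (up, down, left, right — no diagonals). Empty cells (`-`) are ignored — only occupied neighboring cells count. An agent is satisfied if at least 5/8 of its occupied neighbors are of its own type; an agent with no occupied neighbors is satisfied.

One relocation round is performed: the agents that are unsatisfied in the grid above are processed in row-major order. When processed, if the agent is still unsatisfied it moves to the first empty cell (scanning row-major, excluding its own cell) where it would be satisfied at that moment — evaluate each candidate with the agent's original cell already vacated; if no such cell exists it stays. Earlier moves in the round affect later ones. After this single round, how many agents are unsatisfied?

Initially unsatisfied (in order): (0,0), (0,1), (1,1), (1,2), (1,3).
  (0,0): no empty cell satisfies it; stays.
  (0,1) → (0,3).
  (1,1) → (0,1).
  (1,2): no empty cell satisfies it; stays.
  (1,3): now satisfied by earlier moves; stays.
Resulting grid:
S S - N
- - S N
N N N N
Unsatisfied now: (1,2).

1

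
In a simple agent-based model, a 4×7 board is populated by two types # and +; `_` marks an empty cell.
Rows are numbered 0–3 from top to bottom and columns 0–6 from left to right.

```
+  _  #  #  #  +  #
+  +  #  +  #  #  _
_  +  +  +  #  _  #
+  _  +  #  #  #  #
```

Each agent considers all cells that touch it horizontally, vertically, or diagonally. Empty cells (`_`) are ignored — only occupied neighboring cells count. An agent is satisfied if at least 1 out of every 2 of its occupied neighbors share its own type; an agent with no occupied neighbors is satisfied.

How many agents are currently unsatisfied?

Row 0: (0,0)+ 2/2 ✓ · (0,2)# 2/4 ✓ · (0,3)# 4/5 ✓ · (0,4)# 3/5 ✓ · (0,5)+ 0/4 ✗ · (0,6)# 1/2 ✓
Row 1: (1,0)+ 3/3 ✓ · (1,1)+ 4/6 ✓ · (1,2)# 2/7 ✗ · (1,3)+ 2/8 ✗ · (1,4)# 4/7 ✓ · (1,5)# 5/6 ✓
Row 2: (2,1)+ 5/6 ✓ · (2,2)+ 5/7 ✓ · (2,3)+ 3/8 ✗ · (2,4)# 5/7 ✓ · (2,6)# 3/3 ✓
Row 3: (3,0)+ 1/1 ✓ · (3,2)+ 3/4 ✓ · (3,3)# 2/5 ✗ · (3,4)# 3/4 ✓ · (3,5)# 4/4 ✓ · (3,6)# 2/2 ✓
Unsatisfied: (0,5), (1,2), (1,3), (2,3), (3,3) — 5 in total.

5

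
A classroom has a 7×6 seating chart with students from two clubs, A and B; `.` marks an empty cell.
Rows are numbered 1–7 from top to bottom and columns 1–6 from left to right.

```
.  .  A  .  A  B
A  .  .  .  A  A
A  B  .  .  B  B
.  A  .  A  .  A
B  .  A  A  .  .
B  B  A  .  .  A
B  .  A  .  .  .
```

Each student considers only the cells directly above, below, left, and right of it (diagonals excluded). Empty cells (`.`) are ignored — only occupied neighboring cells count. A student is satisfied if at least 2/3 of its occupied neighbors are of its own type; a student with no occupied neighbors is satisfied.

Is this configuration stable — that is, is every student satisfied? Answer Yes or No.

(1,3)A 0/0 satisfied
(1,5)A 1/2 not
(1,6)B 0/2 not
(2,1)A 1/1 satisfied
(2,5)A 2/3 satisfied
(2,6)A 1/3 not
(3,1)A 1/2 not
(3,2)B 0/2 not
(3,5)B 1/2 not
(3,6)B 1/3 not
(4,2)A 0/1 not
(4,4)A 1/1 satisfied
(4,6)A 0/1 not
(5,1)B 1/1 satisfied
(5,3)A 2/2 satisfied
(5,4)A 2/2 satisfied
(6,1)B 3/3 satisfied
(6,2)B 1/2 not
(6,3)A 2/3 satisfied
(6,6)A 0/0 satisfied
(7,1)B 1/1 satisfied
(7,3)A 1/1 satisfied
For instance (1,5) has only 1/2 same-type neighbors, below 2/3.

No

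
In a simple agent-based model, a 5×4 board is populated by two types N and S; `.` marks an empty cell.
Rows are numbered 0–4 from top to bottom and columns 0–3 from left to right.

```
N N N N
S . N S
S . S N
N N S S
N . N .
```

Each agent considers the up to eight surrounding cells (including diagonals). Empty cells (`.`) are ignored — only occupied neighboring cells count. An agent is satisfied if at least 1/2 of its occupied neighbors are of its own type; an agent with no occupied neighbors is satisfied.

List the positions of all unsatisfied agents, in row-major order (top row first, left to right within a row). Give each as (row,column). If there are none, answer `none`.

(0,0)N 1/2 ok
(0,1)N 3/4 ok
(0,2)N 3/4 ok
(0,3)N 2/3 ok
(1,0)S 1/3 unhappy
(1,2)N 4/6 ok
(1,3)S 1/5 unhappy
(2,0)S 1/3 unhappy
(2,2)S 3/6 ok
(2,3)N 1/5 unhappy
(3,0)N 2/3 ok
(3,1)N 3/6 ok
(3,2)S 2/5 unhappy
(3,3)S 2/4 ok
(4,0)N 2/2 ok
(4,2)N 1/3 unhappy

(1,0), (1,3), (2,0), (2,3), (3,2), (4,2)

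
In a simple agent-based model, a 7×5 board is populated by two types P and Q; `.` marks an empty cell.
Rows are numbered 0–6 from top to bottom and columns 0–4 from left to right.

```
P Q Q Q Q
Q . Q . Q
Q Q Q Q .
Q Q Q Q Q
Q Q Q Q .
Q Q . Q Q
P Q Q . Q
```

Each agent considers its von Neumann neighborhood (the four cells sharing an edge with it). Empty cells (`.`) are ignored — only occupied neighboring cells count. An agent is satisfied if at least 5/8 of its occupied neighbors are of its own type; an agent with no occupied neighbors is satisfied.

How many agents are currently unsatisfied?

Row 0: (0,0)P 0/2 unhappy · (0,1)Q 1/2 unhappy · (0,2)Q 3/3 ok · (0,3)Q 2/2 ok · (0,4)Q 2/2 ok
Row 1: (1,0)Q 1/2 unhappy · (1,2)Q 2/2 ok · (1,4)Q 1/1 ok
Row 2: (2,0)Q 3/3 ok · (2,1)Q 3/3 ok · (2,2)Q 4/4 ok · (2,3)Q 2/2 ok
Row 3: (3,0)Q 3/3 ok · (3,1)Q 4/4 ok · (3,2)Q 4/4 ok · (3,3)Q 4/4 ok · (3,4)Q 1/1 ok
Row 4: (4,0)Q 3/3 ok · (4,1)Q 4/4 ok · (4,2)Q 3/3 ok · (4,3)Q 3/3 ok
Row 5: (5,0)Q 2/3 ok · (5,1)Q 3/3 ok · (5,3)Q 2/2 ok · (5,4)Q 2/2 ok
Row 6: (6,0)P 0/2 unhappy · (6,1)Q 2/3 ok · (6,2)Q 1/1 ok · (6,4)Q 1/1 ok
Unsatisfied: (0,0), (0,1), (1,0), (6,0) — 4 in total.

4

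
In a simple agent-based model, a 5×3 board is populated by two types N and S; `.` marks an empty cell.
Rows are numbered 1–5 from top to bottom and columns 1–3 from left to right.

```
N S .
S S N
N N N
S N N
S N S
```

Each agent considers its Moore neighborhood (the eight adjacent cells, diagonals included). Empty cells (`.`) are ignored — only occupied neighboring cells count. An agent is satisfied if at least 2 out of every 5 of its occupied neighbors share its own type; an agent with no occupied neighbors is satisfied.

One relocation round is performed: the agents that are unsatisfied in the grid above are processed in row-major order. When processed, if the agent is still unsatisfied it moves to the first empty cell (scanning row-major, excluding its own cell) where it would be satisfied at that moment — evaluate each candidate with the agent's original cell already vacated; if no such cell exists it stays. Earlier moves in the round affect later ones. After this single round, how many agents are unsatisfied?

5

Initially unsatisfied (in order): (1,1), (2,2), (4,1), (5,1), (5,3).
  (1,1): no empty cell satisfies it; stays.
  (2,2) → (1,3).
  (4,1): no empty cell satisfies it; stays.
  (5,1): no empty cell satisfies it; stays.
  (5,3): no empty cell satisfies it; stays.
Resulting grid:
N S S
S . N
N N N
S N N
S N S
Unsatisfied now: (1,1), (2,1), (4,1), (5,1), (5,3).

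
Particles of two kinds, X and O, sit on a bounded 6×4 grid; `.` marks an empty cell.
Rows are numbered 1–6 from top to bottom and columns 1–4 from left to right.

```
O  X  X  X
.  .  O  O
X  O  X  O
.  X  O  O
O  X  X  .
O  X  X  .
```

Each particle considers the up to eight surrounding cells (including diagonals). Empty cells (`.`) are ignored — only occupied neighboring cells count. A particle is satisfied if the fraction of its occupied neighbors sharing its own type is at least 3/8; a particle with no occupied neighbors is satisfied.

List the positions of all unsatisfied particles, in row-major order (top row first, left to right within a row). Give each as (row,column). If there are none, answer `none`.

(1,1), (1,2), (1,4), (3,3), (5,1), (6,1)

Row 1: (1,1)O 0/1 unhappy · (1,2)X 1/3 unhappy · (1,3)X 2/4 ok · (1,4)X 1/3 unhappy
Row 2: (2,3)O 3/7 ok · (2,4)O 2/5 ok
Row 3: (3,1)X 1/2 ok · (3,2)O 2/5 ok · (3,3)X 1/7 unhappy · (3,4)O 4/5 ok
Row 4: (4,2)X 4/7 ok · (4,3)O 3/7 ok · (4,4)O 2/4 ok
Row 5: (5,1)O 1/4 unhappy · (5,2)X 4/7 ok · (5,3)X 4/6 ok
Row 6: (6,1)O 1/3 unhappy · (6,2)X 3/5 ok · (6,3)X 3/3 ok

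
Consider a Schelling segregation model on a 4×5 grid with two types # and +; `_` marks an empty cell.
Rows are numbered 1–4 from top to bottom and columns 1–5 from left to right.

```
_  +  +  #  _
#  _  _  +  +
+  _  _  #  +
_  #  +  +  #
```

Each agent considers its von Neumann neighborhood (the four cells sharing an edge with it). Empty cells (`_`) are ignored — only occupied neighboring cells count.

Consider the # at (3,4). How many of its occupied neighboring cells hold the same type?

0

Occupied neighbors of (3,4): (2,4)=+, (4,4)=+, (3,5)=+.
Same type (#): 0 of 3.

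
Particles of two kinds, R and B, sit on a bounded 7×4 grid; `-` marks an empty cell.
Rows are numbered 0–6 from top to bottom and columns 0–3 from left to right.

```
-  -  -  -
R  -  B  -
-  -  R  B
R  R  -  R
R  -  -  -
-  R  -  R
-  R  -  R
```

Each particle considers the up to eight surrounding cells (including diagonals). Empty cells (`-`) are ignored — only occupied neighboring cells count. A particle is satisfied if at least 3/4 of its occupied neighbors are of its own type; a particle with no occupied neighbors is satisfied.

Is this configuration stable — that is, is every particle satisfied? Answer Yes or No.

No

(1,0)R 0/0 ✓
(1,2)B 1/2 ✗
(2,2)R 2/4 ✗
(2,3)B 1/3 ✗
(3,0)R 2/2 ✓
(3,1)R 3/3 ✓
(3,3)R 1/2 ✗
(4,0)R 3/3 ✓
(5,1)R 2/2 ✓
(5,3)R 1/1 ✓
(6,1)R 1/1 ✓
(6,3)R 1/1 ✓
For instance (1,2) has only 1/2 same-type neighbors, below 3/4.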